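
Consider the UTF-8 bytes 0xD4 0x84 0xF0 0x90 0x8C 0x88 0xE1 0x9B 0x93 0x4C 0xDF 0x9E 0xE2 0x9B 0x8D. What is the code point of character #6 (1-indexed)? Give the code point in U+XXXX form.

U+26CD

Offset 0: leading byte 0xD4 = 11010100 → 2-byte char #1 = D4 84.
Offset 2: leading byte 0xF0 = 11110000 → 4-byte char #2 = F0 90 8C 88.
Offset 6: leading byte 0xE1 = 11100001 → 3-byte char #3 = E1 9B 93.
Offset 9: leading byte 0x4C = 01001100 → 1-byte char #4 = 4C.
Offset 10: leading byte 0xDF = 11011111 → 2-byte char #5 = DF 9E.
Offset 12: leading byte 0xE2 = 11100010 → 3-byte char #6 = E2 9B 8D.
Leading byte 0xE2 = 11100010 matches 1110xxxx → 3-byte sequence.
Byte 1: 0xE2 = 11100010, payload 0010 (4 bits).
Byte 2: 0x9B = 10011011 (10xxxxxx ✓), payload 011011.
Byte 3: 0x8D = 10001101 (10xxxxxx ✓), payload 001101.
Concatenate: 0010011011001101 = 0x26CD (16 bits → U+26CD).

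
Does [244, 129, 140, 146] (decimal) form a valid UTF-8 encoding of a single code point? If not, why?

Leading byte 0xF4 = 11110100 → 4-byte form.
Continuation bytes 0x81=10000001, 0x8C=10001100, 0x92=10010010 all match 10xxxxxx.
Decoded value 0x101312 is ≥ 0x10000 (shortest form) and not a surrogate.

valid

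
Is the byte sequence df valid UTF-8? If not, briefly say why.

invalid (sequence truncated)

Leading byte 0xDF = 11011111 → 2-byte form, but only 1 byte is present.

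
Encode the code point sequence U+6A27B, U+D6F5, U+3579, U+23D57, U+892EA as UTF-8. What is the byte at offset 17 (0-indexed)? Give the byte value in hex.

0xAA

U+6A27B → 4-byte form F1 AA 89 BB at offsets 0–3.
U+D6F5 → 3-byte form ED 9B B5 at offsets 4–6.
U+3579 → 3-byte form E3 95 B9 at offsets 7–9.
U+23D57 → 4-byte form F0 A3 B5 97 at offsets 10–13.
U+892EA → 4-byte form F2 89 8B AA at offsets 14–17.
Offset 17 falls in char 5's range; it's byte 4 of F2 89 8B AA = 0xAA.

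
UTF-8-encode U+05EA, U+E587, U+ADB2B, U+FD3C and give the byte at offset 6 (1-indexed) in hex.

1-indexed offset 6 is 0-indexed offset 5.
U+05EA → 2-byte form D7 AA at offsets 0–1.
U+E587 → 3-byte form EE 96 87 at offsets 2–4.
U+ADB2B → 4-byte form F2 AD AC AB at offsets 5–8.
Offset 5 falls in char 3's range; it's byte 1 of F2 AD AC AB = 0xF2.

0xF2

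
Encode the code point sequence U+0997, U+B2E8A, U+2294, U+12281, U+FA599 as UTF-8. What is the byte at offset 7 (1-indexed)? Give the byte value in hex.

1-indexed offset 7 is 0-indexed offset 6.
U+0997 → 3-byte form E0 A6 97 at offsets 0–2.
U+B2E8A → 4-byte form F2 B2 BA 8A at offsets 3–6.
Offset 6 falls in char 2's range; it's byte 4 of F2 B2 BA 8A = 0x8A.

0x8A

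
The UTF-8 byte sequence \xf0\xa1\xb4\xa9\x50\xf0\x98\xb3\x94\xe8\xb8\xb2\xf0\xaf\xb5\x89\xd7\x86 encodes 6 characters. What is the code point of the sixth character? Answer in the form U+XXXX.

U+05C6

Offset 0: leading byte 0xF0 = 11110000 → 4-byte char #1 = F0 A1 B4 A9.
Offset 4: leading byte 0x50 = 01010000 → 1-byte char #2 = 50.
Offset 5: leading byte 0xF0 = 11110000 → 4-byte char #3 = F0 98 B3 94.
Offset 9: leading byte 0xE8 = 11101000 → 3-byte char #4 = E8 B8 B2.
Offset 12: leading byte 0xF0 = 11110000 → 4-byte char #5 = F0 AF B5 89.
Offset 16: leading byte 0xD7 = 11010111 → 2-byte char #6 = D7 86.
Leading byte 0xD7 = 11010111 matches 110xxxxx → 2-byte sequence.
Byte 1: 0xD7 = 11010111, payload 10111 (5 bits).
Byte 2: 0x86 = 10000110 (10xxxxxx ✓), payload 000110.
Concatenate: 10111000110 = 0x5C6 (11 bits → U+05C6).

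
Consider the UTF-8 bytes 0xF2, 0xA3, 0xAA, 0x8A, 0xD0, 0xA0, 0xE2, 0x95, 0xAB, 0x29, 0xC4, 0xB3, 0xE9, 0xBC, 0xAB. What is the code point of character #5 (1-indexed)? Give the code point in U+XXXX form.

U+0133

Offset 0: leading byte 0xF2 = 11110010 → 4-byte char #1 = F2 A3 AA 8A.
Offset 4: leading byte 0xD0 = 11010000 → 2-byte char #2 = D0 A0.
Offset 6: leading byte 0xE2 = 11100010 → 3-byte char #3 = E2 95 AB.
Offset 9: leading byte 0x29 = 00101001 → 1-byte char #4 = 29.
Offset 10: leading byte 0xC4 = 11000100 → 2-byte char #5 = C4 B3.
Leading byte 0xC4 = 11000100 matches 110xxxxx → 2-byte sequence.
Byte 1: 0xC4 = 11000100, payload 00100 (5 bits).
Byte 2: 0xB3 = 10110011 (10xxxxxx ✓), payload 110011.
Concatenate: 00100110011 = 0x133 (11 bits → U+0133).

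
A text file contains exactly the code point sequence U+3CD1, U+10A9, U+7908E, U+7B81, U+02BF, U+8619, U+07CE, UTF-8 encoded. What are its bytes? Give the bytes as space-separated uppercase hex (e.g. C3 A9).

E3 B3 91 E1 82 A9 F1 B9 82 8E E7 AE 81 CA BF E8 98 99 DF 8E

U+3CD1: 3-byte form → E3 B3 91.
U+10A9: 3-byte form → E1 82 A9.
U+7908E: 4-byte form → F1 B9 82 8E.
U+7B81: 3-byte form → E7 AE 81.
U+02BF: 2-byte form → CA BF.
U+8619: 3-byte form → E8 98 99.
U+07CE: 2-byte form → DF 8E.
Concatenated (20 bytes): E3 B3 91 E1 82 A9 F1 B9 82 8E E7 AE 81 CA BF E8 98 99 DF 8E.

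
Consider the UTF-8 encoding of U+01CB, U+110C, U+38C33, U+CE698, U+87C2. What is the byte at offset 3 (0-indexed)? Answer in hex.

U+01CB → 2-byte form C7 8B at offsets 0–1.
U+110C → 3-byte form E1 84 8C at offsets 2–4.
Offset 3 falls in char 2's range; it's byte 2 of E1 84 8C = 0x84.

0x84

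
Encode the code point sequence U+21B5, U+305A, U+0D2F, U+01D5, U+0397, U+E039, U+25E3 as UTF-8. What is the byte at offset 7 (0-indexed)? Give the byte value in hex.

U+21B5 → 3-byte form E2 86 B5 at offsets 0–2.
U+305A → 3-byte form E3 81 9A at offsets 3–5.
U+0D2F → 3-byte form E0 B4 AF at offsets 6–8.
Offset 7 falls in char 3's range; it's byte 2 of E0 B4 AF = 0xB4.

0xB4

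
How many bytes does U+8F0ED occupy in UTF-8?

4

U+8F0ED = 0x8F0ED. UTF-8 uses 1 byte below 0x80, 2 below 0x800, 3 below 0x10000, 4 up to 0x10FFFF. 0x8F0ED is in U+10000–U+10FFFF → 4 bytes.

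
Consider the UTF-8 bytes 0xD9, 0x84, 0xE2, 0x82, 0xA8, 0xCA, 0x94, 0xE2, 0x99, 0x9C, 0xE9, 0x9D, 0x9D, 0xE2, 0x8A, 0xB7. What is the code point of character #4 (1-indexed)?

U+265C

Offset 0: leading byte 0xD9 = 11011001 → 2-byte char #1 = D9 84.
Offset 2: leading byte 0xE2 = 11100010 → 3-byte char #2 = E2 82 A8.
Offset 5: leading byte 0xCA = 11001010 → 2-byte char #3 = CA 94.
Offset 7: leading byte 0xE2 = 11100010 → 3-byte char #4 = E2 99 9C.
Leading byte 0xE2 = 11100010 matches 1110xxxx → 3-byte sequence.
Byte 1: 0xE2 = 11100010, payload 0010 (4 bits).
Byte 2: 0x99 = 10011001 (10xxxxxx ✓), payload 011001.
Byte 3: 0x9C = 10011100 (10xxxxxx ✓), payload 011100.
Concatenate: 0010011001011100 = 0x265C (16 bits → U+265C).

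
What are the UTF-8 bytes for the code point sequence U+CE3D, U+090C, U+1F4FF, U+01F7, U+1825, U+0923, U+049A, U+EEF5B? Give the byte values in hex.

U+CE3D: 3-byte form → EC B8 BD.
U+090C: 3-byte form → E0 A4 8C.
U+1F4FF: 4-byte form → F0 9F 93 BF.
U+01F7: 2-byte form → C7 B7.
U+1825: 3-byte form → E1 A0 A5.
U+0923: 3-byte form → E0 A4 A3.
U+049A: 2-byte form → D2 9A.
U+EEF5B: 4-byte form → F3 AE BD 9B.
Concatenated (24 bytes): EC B8 BD E0 A4 8C F0 9F 93 BF C7 B7 E1 A0 A5 E0 A4 A3 D2 9A F3 AE BD 9B.

EC B8 BD E0 A4 8C F0 9F 93 BF C7 B7 E1 A0 A5 E0 A4 A3 D2 9A F3 AE BD 9B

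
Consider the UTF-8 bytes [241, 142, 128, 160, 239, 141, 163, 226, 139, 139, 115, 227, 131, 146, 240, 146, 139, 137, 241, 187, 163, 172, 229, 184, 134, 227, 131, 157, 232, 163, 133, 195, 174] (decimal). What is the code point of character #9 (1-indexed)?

U+30DD

Offset 0: leading byte 0xF1 = 11110001 → 4-byte char #1 = F1 8E 80 A0.
Offset 4: leading byte 0xEF = 11101111 → 3-byte char #2 = EF 8D A3.
Offset 7: leading byte 0xE2 = 11100010 → 3-byte char #3 = E2 8B 8B.
Offset 10: leading byte 0x73 = 01110011 → 1-byte char #4 = 73.
Offset 11: leading byte 0xE3 = 11100011 → 3-byte char #5 = E3 83 92.
Offset 14: leading byte 0xF0 = 11110000 → 4-byte char #6 = F0 92 8B 89.
Offset 18: leading byte 0xF1 = 11110001 → 4-byte char #7 = F1 BB A3 AC.
Offset 22: leading byte 0xE5 = 11100101 → 3-byte char #8 = E5 B8 86.
Offset 25: leading byte 0xE3 = 11100011 → 3-byte char #9 = E3 83 9D.
Leading byte 0xE3 = 11100011 matches 1110xxxx → 3-byte sequence.
Byte 1: 0xE3 = 11100011, payload 0011 (4 bits).
Byte 2: 0x83 = 10000011 (10xxxxxx ✓), payload 000011.
Byte 3: 0x9D = 10011101 (10xxxxxx ✓), payload 011101.
Concatenate: 0011000011011101 = 0x30DD (16 bits → U+30DD).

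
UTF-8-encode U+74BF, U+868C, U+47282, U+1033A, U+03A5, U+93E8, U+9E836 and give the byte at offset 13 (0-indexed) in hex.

0xBA

U+74BF → 3-byte form E7 92 BF at offsets 0–2.
U+868C → 3-byte form E8 9A 8C at offsets 3–5.
U+47282 → 4-byte form F1 87 8A 82 at offsets 6–9.
U+1033A → 4-byte form F0 90 8C BA at offsets 10–13.
Offset 13 falls in char 4's range; it's byte 4 of F0 90 8C BA = 0xBA.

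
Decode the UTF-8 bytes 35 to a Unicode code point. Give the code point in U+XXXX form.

U+0035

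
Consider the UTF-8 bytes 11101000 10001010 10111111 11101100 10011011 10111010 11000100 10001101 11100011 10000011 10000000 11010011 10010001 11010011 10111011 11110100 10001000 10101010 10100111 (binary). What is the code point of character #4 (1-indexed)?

Offset 0: leading byte 0xE8 = 11101000 → 3-byte char #1 = E8 8A BF.
Offset 3: leading byte 0xEC = 11101100 → 3-byte char #2 = EC 9B BA.
Offset 6: leading byte 0xC4 = 11000100 → 2-byte char #3 = C4 8D.
Offset 8: leading byte 0xE3 = 11100011 → 3-byte char #4 = E3 83 80.
Leading byte 0xE3 = 11100011 matches 1110xxxx → 3-byte sequence.
Byte 1: 0xE3 = 11100011, payload 0011 (4 bits).
Byte 2: 0x83 = 10000011 (10xxxxxx ✓), payload 000011.
Byte 3: 0x80 = 10000000 (10xxxxxx ✓), payload 000000.
Concatenate: 0011000011000000 = 0x30C0 (16 bits → U+30C0).

U+30C0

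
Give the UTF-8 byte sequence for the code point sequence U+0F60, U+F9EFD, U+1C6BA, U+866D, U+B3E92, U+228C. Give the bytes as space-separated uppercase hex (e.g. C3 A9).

E0 BD A0 F3 B9 BB BD F0 9C 9A BA E8 99 AD F2 B3 BA 92 E2 8A 8C

U+0F60: 3-byte form → E0 BD A0.
U+F9EFD: 4-byte form → F3 B9 BB BD.
U+1C6BA: 4-byte form → F0 9C 9A BA.
U+866D: 3-byte form → E8 99 AD.
U+B3E92: 4-byte form → F2 B3 BA 92.
U+228C: 3-byte form → E2 8A 8C.
Concatenated (21 bytes): E0 BD A0 F3 B9 BB BD F0 9C 9A BA E8 99 AD F2 B3 BA 92 E2 8A 8C.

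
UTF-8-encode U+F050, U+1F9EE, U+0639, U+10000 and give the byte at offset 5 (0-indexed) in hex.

0xA7

U+F050 → 3-byte form EF 81 90 at offsets 0–2.
U+1F9EE → 4-byte form F0 9F A7 AE at offsets 3–6.
Offset 5 falls in char 2's range; it's byte 3 of F0 9F A7 AE = 0xA7.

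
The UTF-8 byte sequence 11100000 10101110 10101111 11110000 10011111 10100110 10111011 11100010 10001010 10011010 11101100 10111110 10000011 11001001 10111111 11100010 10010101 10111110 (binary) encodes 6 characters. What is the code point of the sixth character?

Offset 0: leading byte 0xE0 = 11100000 → 3-byte char #1 = E0 AE AF.
Offset 3: leading byte 0xF0 = 11110000 → 4-byte char #2 = F0 9F A6 BB.
Offset 7: leading byte 0xE2 = 11100010 → 3-byte char #3 = E2 8A 9A.
Offset 10: leading byte 0xEC = 11101100 → 3-byte char #4 = EC BE 83.
Offset 13: leading byte 0xC9 = 11001001 → 2-byte char #5 = C9 BF.
Offset 15: leading byte 0xE2 = 11100010 → 3-byte char #6 = E2 95 BE.
Leading byte 0xE2 = 11100010 matches 1110xxxx → 3-byte sequence.
Byte 1: 0xE2 = 11100010, payload 0010 (4 bits).
Byte 2: 0x95 = 10010101 (10xxxxxx ✓), payload 010101.
Byte 3: 0xBE = 10111110 (10xxxxxx ✓), payload 111110.
Concatenate: 0010010101111110 = 0x257E (16 bits → U+257E).

U+257E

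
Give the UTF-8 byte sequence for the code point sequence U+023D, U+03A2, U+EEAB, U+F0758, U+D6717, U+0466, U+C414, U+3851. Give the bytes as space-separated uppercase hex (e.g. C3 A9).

C8 BD CE A2 EE BA AB F3 B0 9D 98 F3 96 9C 97 D1 A6 EC 90 94 E3 A1 91

U+023D: 2-byte form → C8 BD.
U+03A2: 2-byte form → CE A2.
U+EEAB: 3-byte form → EE BA AB.
U+F0758: 4-byte form → F3 B0 9D 98.
U+D6717: 4-byte form → F3 96 9C 97.
U+0466: 2-byte form → D1 A6.
U+C414: 3-byte form → EC 90 94.
U+3851: 3-byte form → E3 A1 91.
Concatenated (23 bytes): C8 BD CE A2 EE BA AB F3 B0 9D 98 F3 96 9C 97 D1 A6 EC 90 94 E3 A1 91.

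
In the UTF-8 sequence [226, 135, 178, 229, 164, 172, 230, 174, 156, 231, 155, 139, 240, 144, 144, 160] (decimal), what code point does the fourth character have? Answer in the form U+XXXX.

Offset 0: leading byte 0xE2 = 11100010 → 3-byte char #1 = E2 87 B2.
Offset 3: leading byte 0xE5 = 11100101 → 3-byte char #2 = E5 A4 AC.
Offset 6: leading byte 0xE6 = 11100110 → 3-byte char #3 = E6 AE 9C.
Offset 9: leading byte 0xE7 = 11100111 → 3-byte char #4 = E7 9B 8B.
Leading byte 0xE7 = 11100111 matches 1110xxxx → 3-byte sequence.
Byte 1: 0xE7 = 11100111, payload 0111 (4 bits).
Byte 2: 0x9B = 10011011 (10xxxxxx ✓), payload 011011.
Byte 3: 0x8B = 10001011 (10xxxxxx ✓), payload 001011.
Concatenate: 0111011011001011 = 0x76CB (16 bits → U+76CB).

U+76CB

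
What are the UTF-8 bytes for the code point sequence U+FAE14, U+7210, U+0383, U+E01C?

U+FAE14: 4-byte form → F3 BA B8 94.
U+7210: 3-byte form → E7 88 90.
U+0383: 2-byte form → CE 83.
U+E01C: 3-byte form → EE 80 9C.
Concatenated (12 bytes): F3 BA B8 94 E7 88 90 CE 83 EE 80 9C.

F3 BA B8 94 E7 88 90 CE 83 EE 80 9C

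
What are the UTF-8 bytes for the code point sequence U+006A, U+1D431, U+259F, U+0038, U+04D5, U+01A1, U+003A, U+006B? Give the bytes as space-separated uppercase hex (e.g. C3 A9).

6A F0 9D 90 B1 E2 96 9F 38 D3 95 C6 A1 3A 6B

U+006A: 1-byte form → 6A.
U+1D431: 4-byte form → F0 9D 90 B1.
U+259F: 3-byte form → E2 96 9F.
U+0038: 1-byte form → 38.
U+04D5: 2-byte form → D3 95.
U+01A1: 2-byte form → C6 A1.
U+003A: 1-byte form → 3A.
U+006B: 1-byte form → 6B.
Concatenated (15 bytes): 6A F0 9D 90 B1 E2 96 9F 38 D3 95 C6 A1 3A 6B.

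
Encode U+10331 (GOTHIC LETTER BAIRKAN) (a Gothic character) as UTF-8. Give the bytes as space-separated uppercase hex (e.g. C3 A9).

F0 90 8C B1

U+10331 = 0x10331 = 66353 decimal. In range U+10000–U+10FFFF → 4-byte form: 11110xxx 10xxxxxx 10xxxxxx 10xxxxxx.
Binary (21 bits): 000010000001100110001.
Split 3+6+6+6: 000 | 010000 | 001100 | 110001.
Byte 1: 11110000 = 0xF0.
Byte 2: 10010000 = 0x90.
Byte 3: 10001100 = 0x8C.
Byte 4: 10110001 = 0xB1.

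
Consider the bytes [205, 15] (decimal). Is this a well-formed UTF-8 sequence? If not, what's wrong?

invalid (non-continuation byte where continuation expected)

Leading byte 0xCD = 11001101 → 2-byte form.
Byte 2 is 0x0F = 00001111, which is not 10xxxxxx — expected a continuation byte.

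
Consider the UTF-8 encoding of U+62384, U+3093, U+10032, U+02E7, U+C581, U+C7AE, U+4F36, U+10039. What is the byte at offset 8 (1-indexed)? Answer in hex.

1-indexed offset 8 is 0-indexed offset 7.
U+62384 → 4-byte form F1 A2 8E 84 at offsets 0–3.
U+3093 → 3-byte form E3 82 93 at offsets 4–6.
U+10032 → 4-byte form F0 90 80 B2 at offsets 7–10.
Offset 7 falls in char 3's range; it's byte 1 of F0 90 80 B2 = 0xF0.

0xF0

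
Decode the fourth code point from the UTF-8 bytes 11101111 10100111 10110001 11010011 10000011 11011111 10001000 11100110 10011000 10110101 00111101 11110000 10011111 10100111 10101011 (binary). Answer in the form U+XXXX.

U+6635

Offset 0: leading byte 0xEF = 11101111 → 3-byte char #1 = EF A7 B1.
Offset 3: leading byte 0xD3 = 11010011 → 2-byte char #2 = D3 83.
Offset 5: leading byte 0xDF = 11011111 → 2-byte char #3 = DF 88.
Offset 7: leading byte 0xE6 = 11100110 → 3-byte char #4 = E6 98 B5.
Leading byte 0xE6 = 11100110 matches 1110xxxx → 3-byte sequence.
Byte 1: 0xE6 = 11100110, payload 0110 (4 bits).
Byte 2: 0x98 = 10011000 (10xxxxxx ✓), payload 011000.
Byte 3: 0xB5 = 10110101 (10xxxxxx ✓), payload 110101.
Concatenate: 0110011000110101 = 0x6635 (16 bits → U+6635).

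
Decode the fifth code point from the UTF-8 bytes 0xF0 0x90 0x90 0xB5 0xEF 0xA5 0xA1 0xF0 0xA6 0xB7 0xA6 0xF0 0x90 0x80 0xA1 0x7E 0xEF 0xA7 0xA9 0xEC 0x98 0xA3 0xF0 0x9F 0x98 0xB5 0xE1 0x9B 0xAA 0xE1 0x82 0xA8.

U+007E

Offset 0: leading byte 0xF0 = 11110000 → 4-byte char #1 = F0 90 90 B5.
Offset 4: leading byte 0xEF = 11101111 → 3-byte char #2 = EF A5 A1.
Offset 7: leading byte 0xF0 = 11110000 → 4-byte char #3 = F0 A6 B7 A6.
Offset 11: leading byte 0xF0 = 11110000 → 4-byte char #4 = F0 90 80 A1.
Offset 15: leading byte 0x7E = 01111110 → 1-byte char #5 = 7E.
Leading byte 0x7E = 01111110 matches 0xxxxxxx → 1-byte sequence.
Byte 1: 0x7E = 01111110, payload 1111110 (7 bits).
Concatenate: 1111110 = 0x7E (7 bits → U+007E).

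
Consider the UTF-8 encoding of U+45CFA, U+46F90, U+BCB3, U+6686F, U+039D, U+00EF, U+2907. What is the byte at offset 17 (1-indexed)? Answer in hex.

0x9D

1-indexed offset 17 is 0-indexed offset 16.
U+45CFA → 4-byte form F1 85 B3 BA at offsets 0–3.
U+46F90 → 4-byte form F1 86 BE 90 at offsets 4–7.
U+BCB3 → 3-byte form EB B2 B3 at offsets 8–10.
U+6686F → 4-byte form F1 A6 A1 AF at offsets 11–14.
U+039D → 2-byte form CE 9D at offsets 15–16.
Offset 16 falls in char 5's range; it's byte 2 of CE 9D = 0x9D.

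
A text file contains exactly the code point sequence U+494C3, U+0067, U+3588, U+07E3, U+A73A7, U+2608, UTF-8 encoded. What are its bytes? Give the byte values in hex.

U+494C3: 4-byte form → F1 89 93 83.
U+0067: 1-byte form → 67.
U+3588: 3-byte form → E3 96 88.
U+07E3: 2-byte form → DF A3.
U+A73A7: 4-byte form → F2 A7 8E A7.
U+2608: 3-byte form → E2 98 88.
Concatenated (17 bytes): F1 89 93 83 67 E3 96 88 DF A3 F2 A7 8E A7 E2 98 88.

F1 89 93 83 67 E3 96 88 DF A3 F2 A7 8E A7 E2 98 88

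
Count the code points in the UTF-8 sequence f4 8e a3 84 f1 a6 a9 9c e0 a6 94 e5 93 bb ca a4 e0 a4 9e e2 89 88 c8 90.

Byte at offset 0: 0xF4 = 11110100 → 4-byte char (#1). Advance 4.
Byte at offset 4: 0xF1 = 11110001 → 4-byte char (#2). Advance 4.
Byte at offset 8: 0xE0 = 11100000 → 3-byte char (#3). Advance 3.
Byte at offset 11: 0xE5 = 11100101 → 3-byte char (#4). Advance 3.
Byte at offset 14: 0xCA = 11001010 → 2-byte char (#5). Advance 2.
Byte at offset 16: 0xE0 = 11100000 → 3-byte char (#6). Advance 3.
Byte at offset 19: 0xE2 = 11100010 → 3-byte char (#7). Advance 3.
Byte at offset 22: 0xC8 = 11001000 → 2-byte char (#8). Advance 2.
Reached end at offset 24 after 8 code points.

8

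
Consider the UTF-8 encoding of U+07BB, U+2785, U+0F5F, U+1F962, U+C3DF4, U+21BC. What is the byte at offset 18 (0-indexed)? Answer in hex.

0xBC

U+07BB → 2-byte form DE BB at offsets 0–1.
U+2785 → 3-byte form E2 9E 85 at offsets 2–4.
U+0F5F → 3-byte form E0 BD 9F at offsets 5–7.
U+1F962 → 4-byte form F0 9F A5 A2 at offsets 8–11.
U+C3DF4 → 4-byte form F3 83 B7 B4 at offsets 12–15.
U+21BC → 3-byte form E2 86 BC at offsets 16–18.
Offset 18 falls in char 6's range; it's byte 3 of E2 86 BC = 0xBC.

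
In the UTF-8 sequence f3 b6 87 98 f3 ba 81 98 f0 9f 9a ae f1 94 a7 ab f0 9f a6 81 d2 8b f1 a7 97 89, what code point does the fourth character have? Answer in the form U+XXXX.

U+549EB

Offset 0: leading byte 0xF3 = 11110011 → 4-byte char #1 = F3 B6 87 98.
Offset 4: leading byte 0xF3 = 11110011 → 4-byte char #2 = F3 BA 81 98.
Offset 8: leading byte 0xF0 = 11110000 → 4-byte char #3 = F0 9F 9A AE.
Offset 12: leading byte 0xF1 = 11110001 → 4-byte char #4 = F1 94 A7 AB.
Leading byte 0xF1 = 11110001 matches 11110xxx → 4-byte sequence.
Byte 1: 0xF1 = 11110001, payload 001 (3 bits).
Byte 2: 0x94 = 10010100 (10xxxxxx ✓), payload 010100.
Byte 3: 0xA7 = 10100111 (10xxxxxx ✓), payload 100111.
Byte 4: 0xAB = 10101011 (10xxxxxx ✓), payload 101011.
Concatenate: 001010100100111101011 = 0x549EB (21 bits → U+549EB).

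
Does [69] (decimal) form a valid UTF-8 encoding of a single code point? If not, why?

Leading byte 0x45 = 01000101 → 1-byte form.

valid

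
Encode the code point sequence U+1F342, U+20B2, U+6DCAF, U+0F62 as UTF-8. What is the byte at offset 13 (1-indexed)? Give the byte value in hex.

0xBD

1-indexed offset 13 is 0-indexed offset 12.
U+1F342 → 4-byte form F0 9F 8D 82 at offsets 0–3.
U+20B2 → 3-byte form E2 82 B2 at offsets 4–6.
U+6DCAF → 4-byte form F1 AD B2 AF at offsets 7–10.
U+0F62 → 3-byte form E0 BD A2 at offsets 11–13.
Offset 12 falls in char 4's range; it's byte 2 of E0 BD A2 = 0xBD.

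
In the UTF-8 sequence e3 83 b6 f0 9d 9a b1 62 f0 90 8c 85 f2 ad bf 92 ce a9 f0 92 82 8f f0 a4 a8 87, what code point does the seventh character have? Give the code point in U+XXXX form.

Offset 0: leading byte 0xE3 = 11100011 → 3-byte char #1 = E3 83 B6.
Offset 3: leading byte 0xF0 = 11110000 → 4-byte char #2 = F0 9D 9A B1.
Offset 7: leading byte 0x62 = 01100010 → 1-byte char #3 = 62.
Offset 8: leading byte 0xF0 = 11110000 → 4-byte char #4 = F0 90 8C 85.
Offset 12: leading byte 0xF2 = 11110010 → 4-byte char #5 = F2 AD BF 92.
Offset 16: leading byte 0xCE = 11001110 → 2-byte char #6 = CE A9.
Offset 18: leading byte 0xF0 = 11110000 → 4-byte char #7 = F0 92 82 8F.
Leading byte 0xF0 = 11110000 matches 11110xxx → 4-byte sequence.
Byte 1: 0xF0 = 11110000, payload 000 (3 bits).
Byte 2: 0x92 = 10010010 (10xxxxxx ✓), payload 010010.
Byte 3: 0x82 = 10000010 (10xxxxxx ✓), payload 000010.
Byte 4: 0x8F = 10001111 (10xxxxxx ✓), payload 001111.
Concatenate: 000010010000010001111 = 0x1208F (21 bits → U+1208F).

U+1208F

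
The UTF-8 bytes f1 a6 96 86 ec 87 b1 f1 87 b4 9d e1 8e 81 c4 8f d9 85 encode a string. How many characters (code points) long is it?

Byte at offset 0: 0xF1 = 11110001 → 4-byte char (#1). Advance 4.
Byte at offset 4: 0xEC = 11101100 → 3-byte char (#2). Advance 3.
Byte at offset 7: 0xF1 = 11110001 → 4-byte char (#3). Advance 4.
Byte at offset 11: 0xE1 = 11100001 → 3-byte char (#4). Advance 3.
Byte at offset 14: 0xC4 = 11000100 → 2-byte char (#5). Advance 2.
Byte at offset 16: 0xD9 = 11011001 → 2-byte char (#6). Advance 2.
Reached end at offset 18 after 6 code points.

6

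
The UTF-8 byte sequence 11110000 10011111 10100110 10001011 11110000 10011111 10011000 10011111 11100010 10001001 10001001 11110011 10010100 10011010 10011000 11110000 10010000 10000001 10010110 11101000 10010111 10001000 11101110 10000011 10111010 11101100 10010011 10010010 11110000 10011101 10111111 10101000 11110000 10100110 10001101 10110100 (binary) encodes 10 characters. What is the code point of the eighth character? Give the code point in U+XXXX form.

Offset 0: leading byte 0xF0 = 11110000 → 4-byte char #1 = F0 9F A6 8B.
Offset 4: leading byte 0xF0 = 11110000 → 4-byte char #2 = F0 9F 98 9F.
Offset 8: leading byte 0xE2 = 11100010 → 3-byte char #3 = E2 89 89.
Offset 11: leading byte 0xF3 = 11110011 → 4-byte char #4 = F3 94 9A 98.
Offset 15: leading byte 0xF0 = 11110000 → 4-byte char #5 = F0 90 81 96.
Offset 19: leading byte 0xE8 = 11101000 → 3-byte char #6 = E8 97 88.
Offset 22: leading byte 0xEE = 11101110 → 3-byte char #7 = EE 83 BA.
Offset 25: leading byte 0xEC = 11101100 → 3-byte char #8 = EC 93 92.
Leading byte 0xEC = 11101100 matches 1110xxxx → 3-byte sequence.
Byte 1: 0xEC = 11101100, payload 1100 (4 bits).
Byte 2: 0x93 = 10010011 (10xxxxxx ✓), payload 010011.
Byte 3: 0x92 = 10010010 (10xxxxxx ✓), payload 010010.
Concatenate: 1100010011010010 = 0xC4D2 (16 bits → U+C4D2).

U+C4D2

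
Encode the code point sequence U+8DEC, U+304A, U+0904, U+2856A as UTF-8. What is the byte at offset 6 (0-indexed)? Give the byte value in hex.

0xE0

U+8DEC → 3-byte form E8 B7 AC at offsets 0–2.
U+304A → 3-byte form E3 81 8A at offsets 3–5.
U+0904 → 3-byte form E0 A4 84 at offsets 6–8.
Offset 6 falls in char 3's range; it's byte 1 of E0 A4 84 = 0xE0.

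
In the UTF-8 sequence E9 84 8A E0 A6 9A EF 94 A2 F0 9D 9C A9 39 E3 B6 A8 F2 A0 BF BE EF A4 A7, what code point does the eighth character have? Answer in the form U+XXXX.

U+F927

Offset 0: leading byte 0xE9 = 11101001 → 3-byte char #1 = E9 84 8A.
Offset 3: leading byte 0xE0 = 11100000 → 3-byte char #2 = E0 A6 9A.
Offset 6: leading byte 0xEF = 11101111 → 3-byte char #3 = EF 94 A2.
Offset 9: leading byte 0xF0 = 11110000 → 4-byte char #4 = F0 9D 9C A9.
Offset 13: leading byte 0x39 = 00111001 → 1-byte char #5 = 39.
Offset 14: leading byte 0xE3 = 11100011 → 3-byte char #6 = E3 B6 A8.
Offset 17: leading byte 0xF2 = 11110010 → 4-byte char #7 = F2 A0 BF BE.
Offset 21: leading byte 0xEF = 11101111 → 3-byte char #8 = EF A4 A7.
Leading byte 0xEF = 11101111 matches 1110xxxx → 3-byte sequence.
Byte 1: 0xEF = 11101111, payload 1111 (4 bits).
Byte 2: 0xA4 = 10100100 (10xxxxxx ✓), payload 100100.
Byte 3: 0xA7 = 10100111 (10xxxxxx ✓), payload 100111.
Concatenate: 1111100100100111 = 0xF927 (16 bits → U+F927).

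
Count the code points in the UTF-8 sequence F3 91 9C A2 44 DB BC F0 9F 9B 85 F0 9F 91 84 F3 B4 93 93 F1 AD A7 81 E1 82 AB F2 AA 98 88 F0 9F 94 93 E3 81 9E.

Byte at offset 0: 0xF3 = 11110011 → 4-byte char (#1). Advance 4.
Byte at offset 4: 0x44 = 01000100 → 1-byte char (#2). Advance 1.
Byte at offset 5: 0xDB = 11011011 → 2-byte char (#3). Advance 2.
Byte at offset 7: 0xF0 = 11110000 → 4-byte char (#4). Advance 4.
Byte at offset 11: 0xF0 = 11110000 → 4-byte char (#5). Advance 4.
Byte at offset 15: 0xF3 = 11110011 → 4-byte char (#6). Advance 4.
Byte at offset 19: 0xF1 = 11110001 → 4-byte char (#7). Advance 4.
Byte at offset 23: 0xE1 = 11100001 → 3-byte char (#8). Advance 3.
Byte at offset 26: 0xF2 = 11110010 → 4-byte char (#9). Advance 4.
Byte at offset 30: 0xF0 = 11110000 → 4-byte char (#10). Advance 4.
Byte at offset 34: 0xE3 = 11100011 → 3-byte char (#11). Advance 3.
Reached end at offset 37 after 11 code points.

11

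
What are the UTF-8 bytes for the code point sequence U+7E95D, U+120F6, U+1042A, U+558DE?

F1 BE A5 9D F0 92 83 B6 F0 90 90 AA F1 95 A3 9E

U+7E95D: 4-byte form → F1 BE A5 9D.
U+120F6: 4-byte form → F0 92 83 B6.
U+1042A: 4-byte form → F0 90 90 AA.
U+558DE: 4-byte form → F1 95 A3 9E.
Concatenated (16 bytes): F1 BE A5 9D F0 92 83 B6 F0 90 90 AA F1 95 A3 9E.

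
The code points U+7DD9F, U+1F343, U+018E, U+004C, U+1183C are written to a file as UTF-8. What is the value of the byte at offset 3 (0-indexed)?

0x9F

U+7DD9F → 4-byte form F1 BD B6 9F at offsets 0–3.
Offset 3 falls in char 1's range; it's byte 4 of F1 BD B6 9F = 0x9F.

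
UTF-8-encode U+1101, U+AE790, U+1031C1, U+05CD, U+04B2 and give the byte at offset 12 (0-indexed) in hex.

0x8D

U+1101 → 3-byte form E1 84 81 at offsets 0–2.
U+AE790 → 4-byte form F2 AE 9E 90 at offsets 3–6.
U+1031C1 → 4-byte form F4 83 87 81 at offsets 7–10.
U+05CD → 2-byte form D7 8D at offsets 11–12.
Offset 12 falls in char 4's range; it's byte 2 of D7 8D = 0x8D.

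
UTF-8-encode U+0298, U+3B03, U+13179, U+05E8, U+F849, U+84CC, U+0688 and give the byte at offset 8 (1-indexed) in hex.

0x85

1-indexed offset 8 is 0-indexed offset 7.
U+0298 → 2-byte form CA 98 at offsets 0–1.
U+3B03 → 3-byte form E3 AC 83 at offsets 2–4.
U+13179 → 4-byte form F0 93 85 B9 at offsets 5–8.
Offset 7 falls in char 3's range; it's byte 3 of F0 93 85 B9 = 0x85.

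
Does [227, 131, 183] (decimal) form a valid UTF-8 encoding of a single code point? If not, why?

valid

Leading byte 0xE3 = 11100011 → 3-byte form.
Continuation bytes 0x83=10000011, 0xB7=10110111 all match 10xxxxxx.
Decoded value 0x30F7 is ≥ 0x800 (shortest form) and not a surrogate.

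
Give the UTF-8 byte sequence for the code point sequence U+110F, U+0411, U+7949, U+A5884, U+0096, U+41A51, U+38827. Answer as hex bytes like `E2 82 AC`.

U+110F: 3-byte form → E1 84 8F.
U+0411: 2-byte form → D0 91.
U+7949: 3-byte form → E7 A5 89.
U+A5884: 4-byte form → F2 A5 A2 84.
U+0096: 2-byte form → C2 96.
U+41A51: 4-byte form → F1 81 A9 91.
U+38827: 4-byte form → F0 B8 A0 A7.
Concatenated (22 bytes): E1 84 8F D0 91 E7 A5 89 F2 A5 A2 84 C2 96 F1 81 A9 91 F0 B8 A0 A7.

E1 84 8F D0 91 E7 A5 89 F2 A5 A2 84 C2 96 F1 81 A9 91 F0 B8 A0 A7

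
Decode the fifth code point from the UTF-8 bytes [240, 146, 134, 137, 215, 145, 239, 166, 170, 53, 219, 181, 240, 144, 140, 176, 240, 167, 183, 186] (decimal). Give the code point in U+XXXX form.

U+06F5

Offset 0: leading byte 0xF0 = 11110000 → 4-byte char #1 = F0 92 86 89.
Offset 4: leading byte 0xD7 = 11010111 → 2-byte char #2 = D7 91.
Offset 6: leading byte 0xEF = 11101111 → 3-byte char #3 = EF A6 AA.
Offset 9: leading byte 0x35 = 00110101 → 1-byte char #4 = 35.
Offset 10: leading byte 0xDB = 11011011 → 2-byte char #5 = DB B5.
Leading byte 0xDB = 11011011 matches 110xxxxx → 2-byte sequence.
Byte 1: 0xDB = 11011011, payload 11011 (5 bits).
Byte 2: 0xB5 = 10110101 (10xxxxxx ✓), payload 110101.
Concatenate: 11011110101 = 0x6F5 (11 bits → U+06F5).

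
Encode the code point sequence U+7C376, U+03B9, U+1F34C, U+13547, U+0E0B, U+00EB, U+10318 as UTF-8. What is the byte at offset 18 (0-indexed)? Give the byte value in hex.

U+7C376 → 4-byte form F1 BC 8D B6 at offsets 0–3.
U+03B9 → 2-byte form CE B9 at offsets 4–5.
U+1F34C → 4-byte form F0 9F 8D 8C at offsets 6–9.
U+13547 → 4-byte form F0 93 95 87 at offsets 10–13.
U+0E0B → 3-byte form E0 B8 8B at offsets 14–16.
U+00EB → 2-byte form C3 AB at offsets 17–18.
Offset 18 falls in char 6's range; it's byte 2 of C3 AB = 0xAB.

0xAB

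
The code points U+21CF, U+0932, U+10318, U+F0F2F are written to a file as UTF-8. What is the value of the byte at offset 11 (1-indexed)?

0xF3

1-indexed offset 11 is 0-indexed offset 10.
U+21CF → 3-byte form E2 87 8F at offsets 0–2.
U+0932 → 3-byte form E0 A4 B2 at offsets 3–5.
U+10318 → 4-byte form F0 90 8C 98 at offsets 6–9.
U+F0F2F → 4-byte form F3 B0 BC AF at offsets 10–13.
Offset 10 falls in char 4's range; it's byte 1 of F3 B0 BC AF = 0xF3.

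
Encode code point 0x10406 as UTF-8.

F0 90 90 86

U+10406 = 0x10406 = 66566 decimal. In range U+10000–U+10FFFF → 4-byte form: 11110xxx 10xxxxxx 10xxxxxx 10xxxxxx.
Binary (21 bits): 000010000010000000110.
Split 3+6+6+6: 000 | 010000 | 010000 | 000110.
Byte 1: 11110000 = 0xF0.
Byte 2: 10010000 = 0x90.
Byte 3: 10010000 = 0x90.
Byte 4: 10000110 = 0x86.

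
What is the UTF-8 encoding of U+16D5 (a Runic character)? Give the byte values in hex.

U+16D5 = 0x16D5 = 5845 decimal. In range U+0800–U+FFFF → 3-byte form: 1110xxxx 10xxxxxx 10xxxxxx.
Binary (16 bits): 0001011011010101.
Split 4+6+6: 0001 | 011011 | 010101.
Byte 1: 11100001 = 0xE1.
Byte 2: 10011011 = 0x9B.
Byte 3: 10010101 = 0x95.

E1 9B 95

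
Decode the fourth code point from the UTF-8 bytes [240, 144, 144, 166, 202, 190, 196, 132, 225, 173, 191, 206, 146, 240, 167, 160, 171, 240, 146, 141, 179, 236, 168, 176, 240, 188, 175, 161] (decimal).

Offset 0: leading byte 0xF0 = 11110000 → 4-byte char #1 = F0 90 90 A6.
Offset 4: leading byte 0xCA = 11001010 → 2-byte char #2 = CA BE.
Offset 6: leading byte 0xC4 = 11000100 → 2-byte char #3 = C4 84.
Offset 8: leading byte 0xE1 = 11100001 → 3-byte char #4 = E1 AD BF.
Leading byte 0xE1 = 11100001 matches 1110xxxx → 3-byte sequence.
Byte 1: 0xE1 = 11100001, payload 0001 (4 bits).
Byte 2: 0xAD = 10101101 (10xxxxxx ✓), payload 101101.
Byte 3: 0xBF = 10111111 (10xxxxxx ✓), payload 111111.
Concatenate: 0001101101111111 = 0x1B7F (16 bits → U+1B7F).

U+1B7F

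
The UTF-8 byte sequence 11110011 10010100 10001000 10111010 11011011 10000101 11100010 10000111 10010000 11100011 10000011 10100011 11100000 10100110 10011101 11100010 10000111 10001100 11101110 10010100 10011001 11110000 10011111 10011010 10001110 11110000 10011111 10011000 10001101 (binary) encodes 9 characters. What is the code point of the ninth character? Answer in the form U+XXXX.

U+1F60D

Offset 0: leading byte 0xF3 = 11110011 → 4-byte char #1 = F3 94 88 BA.
Offset 4: leading byte 0xDB = 11011011 → 2-byte char #2 = DB 85.
Offset 6: leading byte 0xE2 = 11100010 → 3-byte char #3 = E2 87 90.
Offset 9: leading byte 0xE3 = 11100011 → 3-byte char #4 = E3 83 A3.
Offset 12: leading byte 0xE0 = 11100000 → 3-byte char #5 = E0 A6 9D.
Offset 15: leading byte 0xE2 = 11100010 → 3-byte char #6 = E2 87 8C.
Offset 18: leading byte 0xEE = 11101110 → 3-byte char #7 = EE 94 99.
Offset 21: leading byte 0xF0 = 11110000 → 4-byte char #8 = F0 9F 9A 8E.
Offset 25: leading byte 0xF0 = 11110000 → 4-byte char #9 = F0 9F 98 8D.
Leading byte 0xF0 = 11110000 matches 11110xxx → 4-byte sequence.
Byte 1: 0xF0 = 11110000, payload 000 (3 bits).
Byte 2: 0x9F = 10011111 (10xxxxxx ✓), payload 011111.
Byte 3: 0x98 = 10011000 (10xxxxxx ✓), payload 011000.
Byte 4: 0x8D = 10001101 (10xxxxxx ✓), payload 001101.
Concatenate: 000011111011000001101 = 0x1F60D (21 bits → U+1F60D).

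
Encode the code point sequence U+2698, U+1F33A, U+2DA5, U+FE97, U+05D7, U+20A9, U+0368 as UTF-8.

E2 9A 98 F0 9F 8C BA E2 B6 A5 EF BA 97 D7 97 E2 82 A9 CD A8

U+2698: 3-byte form → E2 9A 98.
U+1F33A: 4-byte form → F0 9F 8C BA.
U+2DA5: 3-byte form → E2 B6 A5.
U+FE97: 3-byte form → EF BA 97.
U+05D7: 2-byte form → D7 97.
U+20A9: 3-byte form → E2 82 A9.
U+0368: 2-byte form → CD A8.
Concatenated (20 bytes): E2 9A 98 F0 9F 8C BA E2 B6 A5 EF BA 97 D7 97 E2 82 A9 CD A8.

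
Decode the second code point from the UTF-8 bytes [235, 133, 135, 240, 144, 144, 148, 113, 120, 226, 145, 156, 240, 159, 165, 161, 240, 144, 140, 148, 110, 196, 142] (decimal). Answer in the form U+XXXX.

Offset 0: leading byte 0xEB = 11101011 → 3-byte char #1 = EB 85 87.
Offset 3: leading byte 0xF0 = 11110000 → 4-byte char #2 = F0 90 90 94.
Leading byte 0xF0 = 11110000 matches 11110xxx → 4-byte sequence.
Byte 1: 0xF0 = 11110000, payload 000 (3 bits).
Byte 2: 0x90 = 10010000 (10xxxxxx ✓), payload 010000.
Byte 3: 0x90 = 10010000 (10xxxxxx ✓), payload 010000.
Byte 4: 0x94 = 10010100 (10xxxxxx ✓), payload 010100.
Concatenate: 000010000010000010100 = 0x10414 (21 bits → U+10414).

U+10414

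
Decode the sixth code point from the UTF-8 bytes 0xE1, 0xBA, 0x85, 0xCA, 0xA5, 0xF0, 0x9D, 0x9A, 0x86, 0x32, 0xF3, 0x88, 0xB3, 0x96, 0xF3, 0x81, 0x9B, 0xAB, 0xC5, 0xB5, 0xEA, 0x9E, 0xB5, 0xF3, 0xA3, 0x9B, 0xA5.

Offset 0: leading byte 0xE1 = 11100001 → 3-byte char #1 = E1 BA 85.
Offset 3: leading byte 0xCA = 11001010 → 2-byte char #2 = CA A5.
Offset 5: leading byte 0xF0 = 11110000 → 4-byte char #3 = F0 9D 9A 86.
Offset 9: leading byte 0x32 = 00110010 → 1-byte char #4 = 32.
Offset 10: leading byte 0xF3 = 11110011 → 4-byte char #5 = F3 88 B3 96.
Offset 14: leading byte 0xF3 = 11110011 → 4-byte char #6 = F3 81 9B AB.
Leading byte 0xF3 = 11110011 matches 11110xxx → 4-byte sequence.
Byte 1: 0xF3 = 11110011, payload 011 (3 bits).
Byte 2: 0x81 = 10000001 (10xxxxxx ✓), payload 000001.
Byte 3: 0x9B = 10011011 (10xxxxxx ✓), payload 011011.
Byte 4: 0xAB = 10101011 (10xxxxxx ✓), payload 101011.
Concatenate: 011000001011011101011 = 0xC16EB (21 bits → U+C16EB).

U+C16EB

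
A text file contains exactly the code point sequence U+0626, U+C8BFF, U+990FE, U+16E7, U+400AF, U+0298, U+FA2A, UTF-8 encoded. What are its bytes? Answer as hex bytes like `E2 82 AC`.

D8 A6 F3 88 AF BF F2 99 83 BE E1 9B A7 F1 80 82 AF CA 98 EF A8 AA

U+0626: 2-byte form → D8 A6.
U+C8BFF: 4-byte form → F3 88 AF BF.
U+990FE: 4-byte form → F2 99 83 BE.
U+16E7: 3-byte form → E1 9B A7.
U+400AF: 4-byte form → F1 80 82 AF.
U+0298: 2-byte form → CA 98.
U+FA2A: 3-byte form → EF A8 AA.
Concatenated (22 bytes): D8 A6 F3 88 AF BF F2 99 83 BE E1 9B A7 F1 80 82 AF CA 98 EF A8 AA.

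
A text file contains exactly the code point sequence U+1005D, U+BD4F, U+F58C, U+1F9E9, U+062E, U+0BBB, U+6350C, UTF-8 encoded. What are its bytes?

U+1005D: 4-byte form → F0 90 81 9D.
U+BD4F: 3-byte form → EB B5 8F.
U+F58C: 3-byte form → EF 96 8C.
U+1F9E9: 4-byte form → F0 9F A7 A9.
U+062E: 2-byte form → D8 AE.
U+0BBB: 3-byte form → E0 AE BB.
U+6350C: 4-byte form → F1 A3 94 8C.
Concatenated (23 bytes): F0 90 81 9D EB B5 8F EF 96 8C F0 9F A7 A9 D8 AE E0 AE BB F1 A3 94 8C.

F0 90 81 9D EB B5 8F EF 96 8C F0 9F A7 A9 D8 AE E0 AE BB F1 A3 94 8C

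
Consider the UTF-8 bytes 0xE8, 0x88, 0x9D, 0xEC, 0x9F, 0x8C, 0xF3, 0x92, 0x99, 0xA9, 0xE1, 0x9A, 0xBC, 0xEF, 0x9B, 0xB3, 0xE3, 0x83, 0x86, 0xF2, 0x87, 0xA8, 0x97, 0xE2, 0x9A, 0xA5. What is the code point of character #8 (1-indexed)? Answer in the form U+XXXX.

U+26A5

Offset 0: leading byte 0xE8 = 11101000 → 3-byte char #1 = E8 88 9D.
Offset 3: leading byte 0xEC = 11101100 → 3-byte char #2 = EC 9F 8C.
Offset 6: leading byte 0xF3 = 11110011 → 4-byte char #3 = F3 92 99 A9.
Offset 10: leading byte 0xE1 = 11100001 → 3-byte char #4 = E1 9A BC.
Offset 13: leading byte 0xEF = 11101111 → 3-byte char #5 = EF 9B B3.
Offset 16: leading byte 0xE3 = 11100011 → 3-byte char #6 = E3 83 86.
Offset 19: leading byte 0xF2 = 11110010 → 4-byte char #7 = F2 87 A8 97.
Offset 23: leading byte 0xE2 = 11100010 → 3-byte char #8 = E2 9A A5.
Leading byte 0xE2 = 11100010 matches 1110xxxx → 3-byte sequence.
Byte 1: 0xE2 = 11100010, payload 0010 (4 bits).
Byte 2: 0x9A = 10011010 (10xxxxxx ✓), payload 011010.
Byte 3: 0xA5 = 10100101 (10xxxxxx ✓), payload 100101.
Concatenate: 0010011010100101 = 0x26A5 (16 bits → U+26A5).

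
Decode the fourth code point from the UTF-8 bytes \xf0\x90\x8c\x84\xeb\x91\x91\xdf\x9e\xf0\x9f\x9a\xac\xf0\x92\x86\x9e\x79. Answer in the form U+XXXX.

U+1F6AC

Offset 0: leading byte 0xF0 = 11110000 → 4-byte char #1 = F0 90 8C 84.
Offset 4: leading byte 0xEB = 11101011 → 3-byte char #2 = EB 91 91.
Offset 7: leading byte 0xDF = 11011111 → 2-byte char #3 = DF 9E.
Offset 9: leading byte 0xF0 = 11110000 → 4-byte char #4 = F0 9F 9A AC.
Leading byte 0xF0 = 11110000 matches 11110xxx → 4-byte sequence.
Byte 1: 0xF0 = 11110000, payload 000 (3 bits).
Byte 2: 0x9F = 10011111 (10xxxxxx ✓), payload 011111.
Byte 3: 0x9A = 10011010 (10xxxxxx ✓), payload 011010.
Byte 4: 0xAC = 10101100 (10xxxxxx ✓), payload 101100.
Concatenate: 000011111011010101100 = 0x1F6AC (21 bits → U+1F6AC).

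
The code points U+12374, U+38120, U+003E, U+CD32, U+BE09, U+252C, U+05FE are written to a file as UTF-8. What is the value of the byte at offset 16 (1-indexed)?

1-indexed offset 16 is 0-indexed offset 15.
U+12374 → 4-byte form F0 92 8D B4 at offsets 0–3.
U+38120 → 4-byte form F0 B8 84 A0 at offsets 4–7.
U+003E → 1-byte form 3E at offsets 8–8.
U+CD32 → 3-byte form EC B4 B2 at offsets 9–11.
U+BE09 → 3-byte form EB B8 89 at offsets 12–14.
U+252C → 3-byte form E2 94 AC at offsets 15–17.
Offset 15 falls in char 6's range; it's byte 1 of E2 94 AC = 0xE2.

0xE2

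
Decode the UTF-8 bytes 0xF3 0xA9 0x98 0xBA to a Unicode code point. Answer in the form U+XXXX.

Leading byte 0xF3 = 11110011 matches 11110xxx → 4-byte sequence.
Byte 1: 0xF3 = 11110011, payload 011 (3 bits).
Byte 2: 0xA9 = 10101001 (10xxxxxx ✓), payload 101001.
Byte 3: 0x98 = 10011000 (10xxxxxx ✓), payload 011000.
Byte 4: 0xBA = 10111010 (10xxxxxx ✓), payload 111010.
Concatenate: 011101001011000111010 = 0xE963A (21 bits → U+E963A).

U+E963A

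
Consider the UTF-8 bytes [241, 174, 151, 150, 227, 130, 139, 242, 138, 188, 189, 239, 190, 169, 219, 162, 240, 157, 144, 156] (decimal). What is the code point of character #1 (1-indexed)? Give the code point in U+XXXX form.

Offset 0: leading byte 0xF1 = 11110001 → 4-byte char #1 = F1 AE 97 96.
Leading byte 0xF1 = 11110001 matches 11110xxx → 4-byte sequence.
Byte 1: 0xF1 = 11110001, payload 001 (3 bits).
Byte 2: 0xAE = 10101110 (10xxxxxx ✓), payload 101110.
Byte 3: 0x97 = 10010111 (10xxxxxx ✓), payload 010111.
Byte 4: 0x96 = 10010110 (10xxxxxx ✓), payload 010110.
Concatenate: 001101110010111010110 = 0x6E5D6 (21 bits → U+6E5D6).

U+6E5D6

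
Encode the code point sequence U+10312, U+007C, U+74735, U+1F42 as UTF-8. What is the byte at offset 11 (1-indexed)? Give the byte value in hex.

0xBD

1-indexed offset 11 is 0-indexed offset 10.
U+10312 → 4-byte form F0 90 8C 92 at offsets 0–3.
U+007C → 1-byte form 7C at offsets 4–4.
U+74735 → 4-byte form F1 B4 9C B5 at offsets 5–8.
U+1F42 → 3-byte form E1 BD 82 at offsets 9–11.
Offset 10 falls in char 4's range; it's byte 2 of E1 BD 82 = 0xBD.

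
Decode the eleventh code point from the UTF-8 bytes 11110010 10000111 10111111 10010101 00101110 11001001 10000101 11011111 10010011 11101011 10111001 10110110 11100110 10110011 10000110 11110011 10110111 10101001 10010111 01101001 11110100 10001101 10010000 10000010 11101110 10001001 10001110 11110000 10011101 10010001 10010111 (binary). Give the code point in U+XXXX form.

Offset 0: leading byte 0xF2 = 11110010 → 4-byte char #1 = F2 87 BF 95.
Offset 4: leading byte 0x2E = 00101110 → 1-byte char #2 = 2E.
Offset 5: leading byte 0xC9 = 11001001 → 2-byte char #3 = C9 85.
Offset 7: leading byte 0xDF = 11011111 → 2-byte char #4 = DF 93.
Offset 9: leading byte 0xEB = 11101011 → 3-byte char #5 = EB B9 B6.
Offset 12: leading byte 0xE6 = 11100110 → 3-byte char #6 = E6 B3 86.
Offset 15: leading byte 0xF3 = 11110011 → 4-byte char #7 = F3 B7 A9 97.
Offset 19: leading byte 0x69 = 01101001 → 1-byte char #8 = 69.
Offset 20: leading byte 0xF4 = 11110100 → 4-byte char #9 = F4 8D 90 82.
Offset 24: leading byte 0xEE = 11101110 → 3-byte char #10 = EE 89 8E.
Offset 27: leading byte 0xF0 = 11110000 → 4-byte char #11 = F0 9D 91 97.
Leading byte 0xF0 = 11110000 matches 11110xxx → 4-byte sequence.
Byte 1: 0xF0 = 11110000, payload 000 (3 bits).
Byte 2: 0x9D = 10011101 (10xxxxxx ✓), payload 011101.
Byte 3: 0x91 = 10010001 (10xxxxxx ✓), payload 010001.
Byte 4: 0x97 = 10010111 (10xxxxxx ✓), payload 010111.
Concatenate: 000011101010001010111 = 0x1D457 (21 bits → U+1D457).

U+1D457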